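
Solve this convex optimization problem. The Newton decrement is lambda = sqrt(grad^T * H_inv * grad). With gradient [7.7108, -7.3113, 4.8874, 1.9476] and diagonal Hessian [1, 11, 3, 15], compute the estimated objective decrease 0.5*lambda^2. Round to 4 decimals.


Step 1: H is diagonal, so H^(-1) * g = [7.7108, -0.6647, 1.6291, 0.1298].
Step 2: g^T H^(-1) g = sum_i g_i^2 / H_ii
  = (7.7108)^2/1 + (-7.3113)^2/11 + (4.8874)^2/3 + (1.9476)^2/15
  = 59.4564 + 4.8596 + 7.9622 + 0.2529 = 72.5311
Step 3: Objective decrease = 0.5 * g^T H^(-1) g = 36.2655


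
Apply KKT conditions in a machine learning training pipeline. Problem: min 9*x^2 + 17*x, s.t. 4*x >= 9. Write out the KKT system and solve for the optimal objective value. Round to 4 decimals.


Step 1: Try lambda = 0 (constraint inactive).
x_unc = -17/(2*9) = -0.9444
Check: 4*-0.9444 = -3.7776 < 9 -- violated!
Step 2: Constraint must be active: 4*x = 9
x* = 9/4 = 2.25
lambda = (2*9*2.25 + 17)/4 = 14.375
Step 3: Compute optimal value.
f(x*) = 9*2.25^2 + 17*2.25 = 83.8125


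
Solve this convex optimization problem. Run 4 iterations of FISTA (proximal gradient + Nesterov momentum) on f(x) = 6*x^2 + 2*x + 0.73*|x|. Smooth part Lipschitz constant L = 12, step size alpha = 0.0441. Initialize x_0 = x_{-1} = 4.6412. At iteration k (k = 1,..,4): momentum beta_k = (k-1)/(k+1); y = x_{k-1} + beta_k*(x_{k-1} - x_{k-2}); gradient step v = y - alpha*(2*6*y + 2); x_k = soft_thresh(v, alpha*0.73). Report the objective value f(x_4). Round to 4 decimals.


FISTA on f(x) = 6*x^2 + 2*x + 0.73*|x|
L = 12, alpha = 0.0441
Iteration 1: beta = 0.0, y = 4.6412 + 0.0*(4.6412 - 4.6412) = 4.6412
  grad(y) = 57.6944, v = y - alpha*grad = 2.0969
  prox(v) = soft_thresh(2.0969, 0.0322) = 2.0647
Iteration 2: beta = 0.3333, y = 2.0647 + 0.3333*(2.0647 - 4.6412) = 1.2058
  grad(y) = 16.4701, v = y - alpha*grad = 0.4795
  prox(v) = soft_thresh(0.4795, 0.0322) = 0.4473
Iteration 3: beta = 0.5, y = 0.4473 + 0.5*(0.4473 - 2.0647) = -0.3614
  grad(y) = -2.3364, v = y - alpha*grad = -0.2583
  prox(v) = soft_thresh(-0.2583, 0.0322) = -0.2261
Iteration 4: beta = 0.6, y = -0.2261 + 0.6*(-0.2261 - 0.4473) = -0.6302
  grad(y) = -5.5625, v = y - alpha*grad = -0.3849
  prox(v) = soft_thresh(-0.3849, 0.0322) = -0.3527
f(x_4) = 6*(-0.3527)^2 + 2*(-0.3527) + 0.73*|-0.3527| = 0.2985


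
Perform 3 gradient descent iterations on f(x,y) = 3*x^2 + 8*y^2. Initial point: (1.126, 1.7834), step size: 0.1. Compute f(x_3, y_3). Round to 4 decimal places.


Gradient descent on f(x,y) = 3*x^2 + 8*y^2.
Starting point: (1.126, 1.7834), alpha = 0.1
Step 1: grad_x = 2*3*1.126 = 6.756, grad_y = 2*8*1.7834 = 28.5344
  x_1 = 1.126 - 0.1*6.756 = 0.4504
  y_1 = 1.7834 - 0.1*28.5344 = -1.07
Step 2: grad_x = 2*3*0.4504 = 2.7024, grad_y = 2*8*-1.07 = -17.1206
  x_2 = 0.4504 - 0.1*2.7024 = 0.1802
  y_2 = -1.07 - 0.1*-17.1206 = 0.642
Step 3: grad_x = 2*3*0.1802 = 1.081, grad_y = 2*8*0.642 = 10.2724
  x_3 = 0.1802 - 0.1*1.081 = 0.0721
  y_3 = 0.642 - 0.1*10.2724 = -0.3852
f(0.0721, -0.3852) = 3*0.0721^2 + 8*(-0.3852)^2 = 1.2027


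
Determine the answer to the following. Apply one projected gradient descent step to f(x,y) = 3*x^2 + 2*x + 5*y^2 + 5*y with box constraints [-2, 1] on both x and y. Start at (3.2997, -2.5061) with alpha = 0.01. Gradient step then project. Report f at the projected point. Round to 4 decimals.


Step 1: Compute gradient at (3.2997, -2.5061).
grad_x = 2*3*3.2997 + 2 = 21.7982
grad_y = 2*5*-2.5061 + 5 = -20.061
Step 2: Gradient step.
x_raw = 3.2997 - 0.01*21.7982 = 3.0817
y_raw = -2.5061 - 0.01*-20.061 = -2.3055
Step 3: Project onto [-2, 1].
x_proj = clip(3.0817) = 1.0
y_proj = clip(-2.3055) = -2.0
Step 4: Evaluate f.
f(1.0, -2.0) = 15.0


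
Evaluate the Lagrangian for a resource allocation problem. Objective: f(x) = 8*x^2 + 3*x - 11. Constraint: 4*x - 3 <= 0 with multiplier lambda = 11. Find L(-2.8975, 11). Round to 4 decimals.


Step 1: Evaluate f(x).
f(-2.8975) = 8*(-2.8975)^2 + 3*(-2.8975) - 11 = 47.4716
Step 2: Evaluate g(x).
g(-2.8975) = 4*-2.8975 - 3 = -14.59
Step 3: Compute Lagrangian.
L = 47.4716 + 11*-14.59 = -113.0185


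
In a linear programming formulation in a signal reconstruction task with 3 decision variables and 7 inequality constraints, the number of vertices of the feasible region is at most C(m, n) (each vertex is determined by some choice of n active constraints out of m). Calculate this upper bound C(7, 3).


Each vertex corresponds to some choice of n active constraints out of m, so the number of vertices is at most C(m, n) = m! / (n!(m-n)!).
m = 7, n = 3
Numerator: 7 * 6 * 5
Denominator: 3! = 6
C(7, 3) = 35


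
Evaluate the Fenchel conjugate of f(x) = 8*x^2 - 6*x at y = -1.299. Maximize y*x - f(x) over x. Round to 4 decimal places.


f*(y) = sup_x {y*x - a*x^2 - b*x} = sup_x {(y-b)*x - a*x^2}
FOC: (y - b) - 2a*x = 0 => x* = (y - b)/(2a)
x* = (-1.299 + 6)/(2*8) = 0.2938
f*(-1.299) = (y-b)^2/(4a) = (-1.299 + 6)^2/(4*8)
= 22.0994/32 = 0.6906


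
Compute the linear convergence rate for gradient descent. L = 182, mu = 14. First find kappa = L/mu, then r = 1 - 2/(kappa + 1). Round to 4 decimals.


Step 1: Compute the condition number.
kappa = L/mu = 182/14 = 13.0
Step 2: Compute the convergence rate.
r = 1 - 2/(kappa + 1) = 1 - 2*mu/(L + mu) = (L - mu)/(L + mu) = 168/196 = 0.8571


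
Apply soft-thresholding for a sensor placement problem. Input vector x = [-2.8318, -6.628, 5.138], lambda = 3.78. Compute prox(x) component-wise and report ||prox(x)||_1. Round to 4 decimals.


Soft-thresholding with lambda = 3.78:
prox(-2.8318) = sign(-2.8318)*max(|-2.8318| - 3.78, 0) = 0.0
prox(-6.628) = sign(-6.628)*max(|-6.628| - 3.78, 0) = -2.848
prox(5.138) = sign(5.138)*max(|5.138| - 3.78, 0) = 1.358
prox(x) = [0.0, -2.848, 1.358]
||prox(x)||_1 = 0.0 + 2.848 + 1.358 = 4.206


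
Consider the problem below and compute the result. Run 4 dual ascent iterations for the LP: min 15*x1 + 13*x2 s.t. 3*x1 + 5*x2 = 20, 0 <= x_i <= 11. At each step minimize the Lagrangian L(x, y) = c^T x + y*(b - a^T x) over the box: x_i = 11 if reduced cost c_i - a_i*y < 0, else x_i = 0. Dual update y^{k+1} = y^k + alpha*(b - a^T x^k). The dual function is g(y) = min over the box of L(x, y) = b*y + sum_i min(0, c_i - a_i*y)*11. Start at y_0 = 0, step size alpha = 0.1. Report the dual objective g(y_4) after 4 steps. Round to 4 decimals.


Dual ascent for LP: min 15*x1 + 13*x2, 3*x1 + 5*x2 = 20, 0 <= x_i <= 11
Step 1: y^k = 0.0, reduced costs: (15.0, 13.0)
  x^k = (0.0, 0.0), subgradient = b - a^T x = 20.0
  y^{k+1} = 0.0 + 0.1*20.0 = 2.0
Step 2: y^k = 2.0, reduced costs: (9.0, 3.0)
  x^k = (0.0, 0.0), subgradient = b - a^T x = 20.0
  y^{k+1} = 2.0 + 0.1*20.0 = 4.0
Step 3: y^k = 4.0, reduced costs: (3.0, -7.0)
  x^k = (0.0, 11.0), subgradient = b - a^T x = -35.0
  y^{k+1} = 4.0 + 0.1*-35.0 = 0.5
Step 4: y^k = 0.5, reduced costs: (13.5, 10.5)
  x^k = (0.0, 0.0), subgradient = b - a^T x = 20.0
  y^{k+1} = 0.5 + 0.1*20.0 = 2.5
Dual objective at y_4 = 2.5: reduced costs (7.5, 0.5), box minimizer x = (0.0, 0.0)
g(y_4) = b*y + (c1 - a1*y)*x1 + (c2 - a2*y)*x2 = 20*2.5 + 7.5*0.0 + 0.5*0.0 = 50.0 + 0.0 + 0.0 = 50.0


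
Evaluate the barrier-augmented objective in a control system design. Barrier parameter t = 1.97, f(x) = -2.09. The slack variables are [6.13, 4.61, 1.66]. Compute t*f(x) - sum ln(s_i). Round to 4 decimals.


Step 1: Compute log-barrier.
ln values: [1.8132, 1.5282, 0.5068]
phi = -(1.8132 + 1.5282 + 0.5068) = -3.8482
Step 2: Compute augmented objective.
t*f(x) = 1.97*-2.09 = -4.1173
Total = -4.1173 - 3.8482 = -7.9655


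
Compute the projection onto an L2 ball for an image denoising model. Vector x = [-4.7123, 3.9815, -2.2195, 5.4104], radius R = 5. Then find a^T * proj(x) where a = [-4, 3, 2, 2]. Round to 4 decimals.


Step 1: Compute ||x|| (intermediates to 6 decimals).
||x|| = sqrt((-4.7123)^2 + 3.9815^2 + (-2.2195)^2 + 5.4104^2) = 8.500395
Step 2: Project.
Since ||x|| > R, scale = R/||x|| = 5/8.500395 = 0.588208, proj(x) = scale * x
proj(x) = [-2.771813, 2.34195, -1.305528, 3.182441]
Step 3: Dot product.
a^T * proj(x) = -4*(-2.771813) + 3*2.34195 + 2*(-1.305528) + 2*3.182441 = 21.8669


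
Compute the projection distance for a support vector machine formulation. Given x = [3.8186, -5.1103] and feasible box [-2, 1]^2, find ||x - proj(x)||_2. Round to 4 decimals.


Project each component onto [-2, 1].
clip(3.8186) = 1.0, clip(-5.1103) = -2.0
Projection = [1.0, -2.0]
Squared diffs: [7.9445, 9.674]
Distance = sqrt(17.6185) = 4.1974


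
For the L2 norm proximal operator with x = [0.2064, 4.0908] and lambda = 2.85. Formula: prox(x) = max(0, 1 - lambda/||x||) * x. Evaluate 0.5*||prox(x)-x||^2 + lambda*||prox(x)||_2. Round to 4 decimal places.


Step 1: Compute ||x||.
||x|| = 4.096
Step 2: Compute scaling factor.
scale = max(0, 1 - 2.85/4.096) = 0.3042
Step 3: prox(x) = [0.0628, 1.2444]
||prox(x)|| = 1.246
Step 4: Proximal objective.
0.5*||prox-x||^2 = 4.0613
lambda*||prox|| = 3.5511
Total = 7.6124


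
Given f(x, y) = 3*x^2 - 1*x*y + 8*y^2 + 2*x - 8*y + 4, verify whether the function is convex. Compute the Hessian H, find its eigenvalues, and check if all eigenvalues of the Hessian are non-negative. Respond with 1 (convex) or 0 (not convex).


The Hessian of f(x,y) = 3*x^2 - 1*x*y + 8*y^2 + 2*x - 8*y + 4 is:
H = [[6, -1], [-1, 16]]
Trace = 6 + 16 = 22
Determinant = 6*16 - (-1)^2 = 95
Discriminant = (22)^2 - 4*95 = 104.0
Eigenvalues: lambda_1 = 5.901, lambda_2 = 16.099
The function is convex.

1


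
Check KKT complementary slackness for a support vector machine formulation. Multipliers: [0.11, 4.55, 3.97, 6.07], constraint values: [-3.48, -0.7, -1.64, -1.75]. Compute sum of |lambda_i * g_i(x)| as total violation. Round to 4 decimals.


KKT complementary slackness check:
lambda_1 * g_1 = 0.11 * -3.48 = -0.3828
lambda_2 * g_2 = 4.55 * -0.7 = -3.185
lambda_3 * g_3 = 3.97 * -1.64 = -6.5108
lambda_4 * g_4 = 6.07 * -1.75 = -10.6225
Total violation = 0.3828 + 3.185 + 6.5108 + 10.6225 = 20.7011


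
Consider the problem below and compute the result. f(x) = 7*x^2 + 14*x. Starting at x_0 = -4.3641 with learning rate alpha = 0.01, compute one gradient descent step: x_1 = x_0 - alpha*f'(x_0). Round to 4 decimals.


We compute the gradient at x_0 and apply the update.
f'(x) = 14*x + 14
f'(-4.3641) = 14*-4.3641 + 14 = -47.0974
x_1 = -4.3641 - 0.01*-47.0974 = -3.8931


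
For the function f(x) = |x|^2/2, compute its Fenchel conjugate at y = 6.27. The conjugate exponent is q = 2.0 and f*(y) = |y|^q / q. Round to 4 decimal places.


The conjugate exponent q satisfies 1/p + 1/q = 1.
p = 2, so q = 2/(2 - 1) = 2.0
|y|^q = 6.27^2.0 = 39.3129
f*(6.27) = 39.3129 / 2.0 = 19.6565


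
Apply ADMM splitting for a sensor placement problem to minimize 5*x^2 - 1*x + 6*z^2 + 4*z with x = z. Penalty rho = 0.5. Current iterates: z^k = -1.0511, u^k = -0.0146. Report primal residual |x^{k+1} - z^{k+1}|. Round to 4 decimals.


ADMM iteration with rho = 0.5, z^k = -1.0511, u^k = -0.0146
Step 1: x-update.
Minimize 5*x^2 - 1*x + (0.5/2)*(x + 1.0511 - 0.0146)^2
FOC: (2*5 + 0.5)*x = 1 + 0.5*(-1.0511 + 0.0146)
x^{k+1} = 0.0459
Step 2: z-update.
Minimize 6*z^2 + 4*z + (0.5/2)*(0.0459 - z - 0.0146)^2
FOC: (2*6 + 0.5)*z = -4 + 0.5*(0.0459 - 0.0146)
z^{k+1} = -0.3187
Step 3: u-update.
u^{k+1} = -0.0146 + 0.0459 + 0.3187 = 0.35
Step 4: Primal residual = |0.0459 + 0.3187| = 0.3646


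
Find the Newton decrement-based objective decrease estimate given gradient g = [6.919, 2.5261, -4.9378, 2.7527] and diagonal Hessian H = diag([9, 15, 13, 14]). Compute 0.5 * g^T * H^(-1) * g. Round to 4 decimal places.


Step 1: H is diagonal, so H^(-1) * g = [0.7688, 0.1684, -0.3798, 0.1966].
Step 2: g^T H^(-1) g = sum_i g_i^2 / H_ii
  = (6.919)^2/9 + (2.5261)^2/15 + (-4.9378)^2/13 + (2.7527)^2/14
  = 5.3192 + 0.4254 + 1.8755 + 0.5412 = 8.1614
Step 3: Objective decrease = 0.5 * g^T H^(-1) g = 4.0807


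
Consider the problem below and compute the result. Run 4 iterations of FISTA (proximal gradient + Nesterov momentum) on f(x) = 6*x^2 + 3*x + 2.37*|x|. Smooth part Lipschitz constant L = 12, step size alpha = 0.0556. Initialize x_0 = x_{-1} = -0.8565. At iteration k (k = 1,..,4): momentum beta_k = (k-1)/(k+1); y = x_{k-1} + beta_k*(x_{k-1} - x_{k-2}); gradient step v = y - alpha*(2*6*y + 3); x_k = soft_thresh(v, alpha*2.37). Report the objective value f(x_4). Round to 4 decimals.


FISTA on f(x) = 6*x^2 + 3*x + 2.37*|x|
L = 12, alpha = 0.0556
Iteration 1: beta = 0.0, y = -0.8565 + 0.0*(-0.8565 + 0.8565) = -0.8565
  grad(y) = -7.278, v = y - alpha*grad = -0.4518
  prox(v) = soft_thresh(-0.4518, 0.1318) = -0.3201
Iteration 2: beta = 0.3333, y = -0.3201 + 0.3333*(-0.3201 + 0.8565) = -0.1413
  grad(y) = 1.3049, v = y - alpha*grad = -0.2138
  prox(v) = soft_thresh(-0.2138, 0.1318) = -0.082
Iteration 3: beta = 0.5, y = -0.082 + 0.5*(-0.082 + 0.3201) = 0.037
  grad(y) = 3.4437, v = y - alpha*grad = -0.1545
  prox(v) = soft_thresh(-0.1545, 0.1318) = -0.0227
Iteration 4: beta = 0.6, y = -0.0227 + 0.6*(-0.0227 + 0.082) = 0.0129
  grad(y) = 3.1544, v = y - alpha*grad = -0.1625
  prox(v) = soft_thresh(-0.1625, 0.1318) = -0.0307
f(x_4) = 6*(-0.0307)^2 + 3*(-0.0307) + 2.37*|-0.0307| = -0.0137


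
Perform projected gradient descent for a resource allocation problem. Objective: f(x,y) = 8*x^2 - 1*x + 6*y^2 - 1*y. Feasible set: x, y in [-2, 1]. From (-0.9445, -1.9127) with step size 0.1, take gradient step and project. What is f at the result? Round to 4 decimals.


Step 1: Compute gradient at (-0.9445, -1.9127).
grad_x = 2*8*-0.9445 - 1 = -16.112
grad_y = 2*6*-1.9127 - 1 = -23.9524
Step 2: Gradient step.
x_raw = -0.9445 - 0.1*-16.112 = 0.6667
y_raw = -1.9127 - 0.1*-23.9524 = 0.4825
Step 3: Project onto [-2, 1].
x_proj = clip(0.6667) = 0.6667
y_proj = clip(0.4825) = 0.4825
Step 4: Evaluate f.
f(0.6667, 0.4825) = 3.8037


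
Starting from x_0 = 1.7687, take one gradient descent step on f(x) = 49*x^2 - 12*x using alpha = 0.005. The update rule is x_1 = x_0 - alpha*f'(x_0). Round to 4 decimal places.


We compute the gradient at x_0 and apply the update.
f'(x) = 98*x - 12
f'(1.7687) = 98*1.7687 - 12 = 161.3326
x_1 = 1.7687 - 0.005*161.3326 = 0.962


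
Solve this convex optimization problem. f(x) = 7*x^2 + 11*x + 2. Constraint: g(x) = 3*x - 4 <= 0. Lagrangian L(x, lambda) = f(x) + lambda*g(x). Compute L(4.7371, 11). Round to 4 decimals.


Step 1: Evaluate f(x).
f(4.7371) = 7*4.7371^2 + 11*4.7371 + 2 = 211.1889
Step 2: Evaluate g(x).
g(4.7371) = 3*4.7371 - 4 = 10.2113
Step 3: Compute Lagrangian.
L = 211.1889 + 11*10.2113 = 323.5132


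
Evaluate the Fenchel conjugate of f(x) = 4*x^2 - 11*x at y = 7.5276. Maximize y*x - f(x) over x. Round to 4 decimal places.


f*(y) = sup_x {y*x - a*x^2 - b*x} = sup_x {(y-b)*x - a*x^2}
FOC: (y - b) - 2a*x = 0 => x* = (y - b)/(2a)
x* = (7.5276 + 11)/(2*4) = 2.316
f*(7.5276) = (y-b)^2/(4a) = (7.5276 + 11)^2/(4*4)
= 343.272/16 = 21.4545


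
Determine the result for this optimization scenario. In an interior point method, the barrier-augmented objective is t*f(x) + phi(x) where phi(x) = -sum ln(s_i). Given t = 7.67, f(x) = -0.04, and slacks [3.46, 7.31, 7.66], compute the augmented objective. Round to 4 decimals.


Step 1: Compute log-barrier.
ln values: [1.2413, 1.9892, 2.036]
phi = -(1.2413 + 1.9892 + 2.036) = -5.2665
Step 2: Compute augmented objective.
t*f(x) = 7.67*-0.04 = -0.3068
Total = -0.3068 - 5.2665 = -5.5733


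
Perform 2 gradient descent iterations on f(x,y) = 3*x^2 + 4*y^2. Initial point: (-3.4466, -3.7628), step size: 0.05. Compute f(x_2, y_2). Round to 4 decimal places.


Gradient descent on f(x,y) = 3*x^2 + 4*y^2.
Starting point: (-3.4466, -3.7628), alpha = 0.05
Step 1: grad_x = 2*3*-3.4466 = -20.6796, grad_y = 2*4*-3.7628 = -30.1024
  x_1 = -3.4466 - 0.05*-20.6796 = -2.4126
  y_1 = -3.7628 - 0.05*-30.1024 = -2.2577
Step 2: grad_x = 2*3*-2.4126 = -14.4757, grad_y = 2*4*-2.2577 = -18.0614
  x_2 = -2.4126 - 0.05*-14.4757 = -1.6888
  y_2 = -2.2577 - 0.05*-18.0614 = -1.3546
f(-1.6888, -1.3546) = 3*(-1.6888)^2 + 4*(-1.3546)^2 = 15.8963


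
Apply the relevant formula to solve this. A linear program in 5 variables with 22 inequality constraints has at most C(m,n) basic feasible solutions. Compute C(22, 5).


Each vertex corresponds to some choice of n active constraints out of m, so the number of vertices is at most C(m, n) = m! / (n!(m-n)!).
m = 22, n = 5
Numerator: 22 * 21 * 20 * 19 * 18
Denominator: 5! = 120
C(22, 5) = 26334


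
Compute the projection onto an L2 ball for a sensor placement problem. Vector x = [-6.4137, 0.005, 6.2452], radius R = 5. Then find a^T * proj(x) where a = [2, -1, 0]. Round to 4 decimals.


Step 1: Compute ||x|| (intermediates to 6 decimals).
||x|| = sqrt((-6.4137)^2 + 0.005^2 + 6.2452^2) = 8.951988
Step 2: Project.
Since ||x|| > R, scale = R/||x|| = 5/8.951988 = 0.558535, proj(x) = scale * x
proj(x) = [-3.582276, 0.002793, 3.488163]
Step 3: Dot product.
a^T * proj(x) = 2*(-3.582276) - 1*0.002793 + 0*3.488163 = -7.1673


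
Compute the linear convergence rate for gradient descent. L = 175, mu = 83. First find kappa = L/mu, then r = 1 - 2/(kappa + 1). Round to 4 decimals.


Step 1: Compute the condition number.
kappa = L/mu = 175/83 = 2.1084
Step 2: Compute the convergence rate.
r = 1 - 2/(kappa + 1) = 1 - 2*mu/(L + mu) = (L - mu)/(L + mu) = 92/258 = 0.3566


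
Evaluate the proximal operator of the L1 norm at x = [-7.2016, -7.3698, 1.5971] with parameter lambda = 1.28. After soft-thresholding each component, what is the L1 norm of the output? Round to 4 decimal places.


Soft-thresholding with lambda = 1.28:
prox(-7.2016) = sign(-7.2016)*max(|-7.2016| - 1.28, 0) = -5.9216
prox(-7.3698) = sign(-7.3698)*max(|-7.3698| - 1.28, 0) = -6.0898
prox(1.5971) = sign(1.5971)*max(|1.5971| - 1.28, 0) = 0.3171
prox(x) = [-5.9216, -6.0898, 0.3171]
||prox(x)||_1 = 5.9216 + 6.0898 + 0.3171 = 12.3285


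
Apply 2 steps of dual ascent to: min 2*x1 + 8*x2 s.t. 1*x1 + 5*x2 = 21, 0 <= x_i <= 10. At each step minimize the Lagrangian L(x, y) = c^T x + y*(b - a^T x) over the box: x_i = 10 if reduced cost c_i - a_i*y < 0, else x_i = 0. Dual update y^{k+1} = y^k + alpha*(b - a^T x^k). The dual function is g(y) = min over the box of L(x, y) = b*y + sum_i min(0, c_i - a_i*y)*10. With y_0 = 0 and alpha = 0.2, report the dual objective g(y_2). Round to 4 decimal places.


Dual ascent for LP: min 2*x1 + 8*x2, 1*x1 + 5*x2 = 21, 0 <= x_i <= 10
Step 1: y^k = 0.0, reduced costs: (2.0, 8.0)
  x^k = (0.0, 0.0), subgradient = b - a^T x = 21.0
  y^{k+1} = 0.0 + 0.2*21.0 = 4.2
Step 2: y^k = 4.2, reduced costs: (-2.2, -13.0)
  x^k = (10.0, 10.0), subgradient = b - a^T x = -39.0
  y^{k+1} = 4.2 + 0.2*-39.0 = -3.6
Dual objective at y_2 = -3.6: reduced costs (5.6, 26.0), box minimizer x = (0.0, 0.0)
g(y_2) = b*y + (c1 - a1*y)*x1 + (c2 - a2*y)*x2 = 21*(-3.6) + 5.6*0.0 + 26.0*0.0 = -75.6 + 0.0 + 0.0 = -75.6


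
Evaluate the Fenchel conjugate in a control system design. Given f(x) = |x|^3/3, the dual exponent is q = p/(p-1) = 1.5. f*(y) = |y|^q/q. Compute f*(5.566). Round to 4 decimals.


The conjugate exponent q satisfies 1/p + 1/q = 1.
p = 3, so q = 3/(3 - 1) = 1.5
|y|^q = 5.566^1.5 = 13.1315
f*(5.566) = 13.1315 / 1.5 = 8.7543


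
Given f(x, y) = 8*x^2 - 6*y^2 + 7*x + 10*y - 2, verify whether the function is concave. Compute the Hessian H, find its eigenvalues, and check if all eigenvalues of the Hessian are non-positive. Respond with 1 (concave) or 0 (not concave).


The Hessian of f(x,y) = 8*x^2 - 6*y^2 + 7*x + 10*y - 2 is:
H = [[16, 0], [0, -12]]
Trace = 16 - 12 = 4
Determinant = 16*-12 - (0)^2 = -192
Discriminant = (4)^2 - 4*-192 = 784.0
Eigenvalues: lambda_1 = -12.0, lambda_2 = 16.0
The function is not concave.

0


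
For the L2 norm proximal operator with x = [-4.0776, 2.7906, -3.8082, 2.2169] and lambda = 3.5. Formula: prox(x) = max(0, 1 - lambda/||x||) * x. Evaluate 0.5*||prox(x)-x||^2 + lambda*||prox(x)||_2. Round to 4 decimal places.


Step 1: Compute ||x||.
||x|| = 6.6205
Step 2: Compute scaling factor.
scale = max(0, 1 - 3.5/6.6205) = 0.4713
Step 3: prox(x) = [-1.9219, 1.3153, -1.795, 1.0449]
||prox(x)|| = 3.1205
Step 4: Proximal objective.
0.5*||prox-x||^2 = 6.125
lambda*||prox|| = 10.9218
Total = 17.0468


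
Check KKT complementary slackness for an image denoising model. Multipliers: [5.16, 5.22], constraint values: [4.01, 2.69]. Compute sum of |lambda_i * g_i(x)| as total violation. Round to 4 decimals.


KKT complementary slackness check:
lambda_1 * g_1 = 5.16 * 4.01 = 20.6916
lambda_2 * g_2 = 5.22 * 2.69 = 14.0418
Total violation = 20.6916 + 14.0418 = 34.7334


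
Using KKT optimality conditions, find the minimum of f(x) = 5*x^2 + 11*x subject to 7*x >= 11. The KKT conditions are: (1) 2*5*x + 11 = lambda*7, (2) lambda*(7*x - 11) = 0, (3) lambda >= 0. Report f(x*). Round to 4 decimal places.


Step 1: Try lambda = 0 (constraint inactive).
x_unc = -11/(2*5) = -1.1
Check: 7*-1.1 = -7.7 < 11 -- violated!
Step 2: Constraint must be active: 7*x = 11
x* = 11/7 = 1.5714 (rounded; the exact value 11/7 is used below)
lambda = (2*5*(11/7) + 11)/7 = 3.8163
Step 3: Compute optimal value.
f(x*) = 5*(11/7)^2 + 11*(11/7) = 29.6327


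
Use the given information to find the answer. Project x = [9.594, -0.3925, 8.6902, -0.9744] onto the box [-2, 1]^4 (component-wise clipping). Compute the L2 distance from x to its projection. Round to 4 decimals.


Project each component onto [-2, 1].
clip(9.594) = 1.0, clip(-0.3925) = -0.3925, clip(8.6902) = 1.0, clip(-0.9744) = -0.9744
Projection = [1.0, -0.3925, 1.0, -0.9744]
Squared diffs: [73.8568, 0.0, 59.1392, 0.0]
Distance = sqrt(132.996) = 11.5324


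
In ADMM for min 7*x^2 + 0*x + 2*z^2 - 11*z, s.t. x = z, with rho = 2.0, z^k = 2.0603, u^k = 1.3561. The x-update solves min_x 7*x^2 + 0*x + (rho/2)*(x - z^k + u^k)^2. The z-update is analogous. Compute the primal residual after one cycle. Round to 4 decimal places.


ADMM iteration with rho = 2.0, z^k = 2.0603, u^k = 1.3561
Step 1: x-update.
Minimize 7*x^2 + 0*x + (2.0/2)*(x - 2.0603 + 1.3561)^2
FOC: (2*7 + 2.0)*x = 0 + 2.0*(2.0603 - 1.3561)
x^{k+1} = 0.088
Step 2: z-update.
Minimize 2*z^2 - 11*z + (2.0/2)*(0.088 - z + 1.3561)^2
FOC: (2*2 + 2.0)*z = 11 + 2.0*(0.088 + 1.3561)
z^{k+1} = 2.3147
Step 3: u-update.
u^{k+1} = 1.3561 + 0.088 - 2.3147 = -0.8706
Step 4: Primal residual = |0.088 - 2.3147| = 2.2267


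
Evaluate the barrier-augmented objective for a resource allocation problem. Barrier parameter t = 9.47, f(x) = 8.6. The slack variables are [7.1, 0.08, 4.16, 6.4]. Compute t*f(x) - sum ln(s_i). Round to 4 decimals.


Step 1: Compute log-barrier.
ln values: [1.9601, -2.5257, 1.4255, 1.8563]
phi = -(1.9601 - 2.5257 + 1.4255 + 1.8563) = -2.7162
Step 2: Compute augmented objective.
t*f(x) = 9.47*8.6 = 81.442
Total = 81.442 - 2.7162 = 78.7258


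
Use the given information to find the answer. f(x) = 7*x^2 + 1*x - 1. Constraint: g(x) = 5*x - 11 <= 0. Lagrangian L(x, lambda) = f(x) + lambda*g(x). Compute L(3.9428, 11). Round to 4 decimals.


Step 1: Evaluate f(x).
f(3.9428) = 7*3.9428^2 + 1*3.9428 - 1 = 111.7625
Step 2: Evaluate g(x).
g(3.9428) = 5*3.9428 - 11 = 8.714
Step 3: Compute Lagrangian.
L = 111.7625 + 11*8.714 = 207.6165


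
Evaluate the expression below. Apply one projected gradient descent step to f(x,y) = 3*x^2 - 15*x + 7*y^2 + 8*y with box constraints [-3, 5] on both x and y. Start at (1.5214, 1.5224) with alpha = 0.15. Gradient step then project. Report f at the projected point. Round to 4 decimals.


Step 1: Compute gradient at (1.5214, 1.5224).
grad_x = 2*3*1.5214 - 15 = -5.8716
grad_y = 2*7*1.5224 + 8 = 29.3136
Step 2: Gradient step.
x_raw = 1.5214 - 0.15*-5.8716 = 2.4021
y_raw = 1.5224 - 0.15*29.3136 = -2.8746
Step 3: Project onto [-3, 5].
x_proj = clip(2.4021) = 2.4021
y_proj = clip(-2.8746) = -2.8746
Step 4: Evaluate f.
f(2.4021, -2.8746) = 16.1265


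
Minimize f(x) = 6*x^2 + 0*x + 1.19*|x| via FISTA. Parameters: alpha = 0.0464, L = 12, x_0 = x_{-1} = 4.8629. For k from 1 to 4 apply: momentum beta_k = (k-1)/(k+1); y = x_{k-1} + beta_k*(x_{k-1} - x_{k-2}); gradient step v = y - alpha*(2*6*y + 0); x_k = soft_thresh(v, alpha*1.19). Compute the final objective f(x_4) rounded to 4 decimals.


FISTA on f(x) = 6*x^2 + 0*x + 1.19*|x|
L = 12, alpha = 0.0464
Iteration 1: beta = 0.0, y = 4.8629 + 0.0*(4.8629 - 4.8629) = 4.8629
  grad(y) = 58.3548, v = y - alpha*grad = 2.1552
  prox(v) = soft_thresh(2.1552, 0.0552) = 2.1
Iteration 2: beta = 0.3333, y = 2.1 + 0.3333*(2.1 - 4.8629) = 1.1791
  grad(y) = 14.1487, v = y - alpha*grad = 0.5226
  prox(v) = soft_thresh(0.5226, 0.0552) = 0.4673
Iteration 3: beta = 0.5, y = 0.4673 + 0.5*(0.4673 - 2.1) = -0.349
  grad(y) = -4.1879, v = y - alpha*grad = -0.1547
  prox(v) = soft_thresh(-0.1547, 0.0552) = -0.0995
Iteration 4: beta = 0.6, y = -0.0995 + 0.6*(-0.0995 - 0.4673) = -0.4395
  grad(y) = -5.2745, v = y - alpha*grad = -0.1948
  prox(v) = soft_thresh(-0.1948, 0.0552) = -0.1396
f(x_4) = 6*(-0.1396)^2 + 0*(-0.1396) + 1.19*|-0.1396| = 0.283


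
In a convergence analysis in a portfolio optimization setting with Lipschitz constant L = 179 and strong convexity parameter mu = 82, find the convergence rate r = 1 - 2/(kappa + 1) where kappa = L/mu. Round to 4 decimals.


Step 1: Compute the condition number.
kappa = L/mu = 179/82 = 2.1829
Step 2: Compute the convergence rate.
r = 1 - 2/(kappa + 1) = 1 - 2*mu/(L + mu) = (L - mu)/(L + mu) = 97/261 = 0.3716


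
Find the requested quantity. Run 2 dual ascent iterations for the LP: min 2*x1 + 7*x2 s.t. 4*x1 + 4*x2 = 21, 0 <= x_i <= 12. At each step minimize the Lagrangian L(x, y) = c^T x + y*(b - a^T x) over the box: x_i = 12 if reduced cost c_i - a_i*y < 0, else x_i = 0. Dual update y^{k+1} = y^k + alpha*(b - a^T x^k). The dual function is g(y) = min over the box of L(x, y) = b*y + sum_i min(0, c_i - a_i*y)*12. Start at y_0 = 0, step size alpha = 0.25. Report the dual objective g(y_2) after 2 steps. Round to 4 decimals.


Dual ascent for LP: min 2*x1 + 7*x2, 4*x1 + 4*x2 = 21, 0 <= x_i <= 12
Step 1: y^k = 0.0, reduced costs: (2.0, 7.0)
  x^k = (0.0, 0.0), subgradient = b - a^T x = 21.0
  y^{k+1} = 0.0 + 0.25*21.0 = 5.25
Step 2: y^k = 5.25, reduced costs: (-19.0, -14.0)
  x^k = (12.0, 12.0), subgradient = b - a^T x = -75.0
  y^{k+1} = 5.25 + 0.25*-75.0 = -13.5
Dual objective at y_2 = -13.5: reduced costs (56.0, 61.0), box minimizer x = (0.0, 0.0)
g(y_2) = b*y + (c1 - a1*y)*x1 + (c2 - a2*y)*x2 = 21*(-13.5) + 56.0*0.0 + 61.0*0.0 = -283.5 + 0.0 + 0.0 = -283.5


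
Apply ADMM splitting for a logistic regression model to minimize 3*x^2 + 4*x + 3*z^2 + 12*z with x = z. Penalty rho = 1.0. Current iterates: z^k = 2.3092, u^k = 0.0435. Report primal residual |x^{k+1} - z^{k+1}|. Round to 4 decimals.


ADMM iteration with rho = 1.0, z^k = 2.3092, u^k = 0.0435
Step 1: x-update.
Minimize 3*x^2 + 4*x + (1.0/2)*(x - 2.3092 + 0.0435)^2
FOC: (2*3 + 1.0)*x = -4 + 1.0*(2.3092 - 0.0435)
x^{k+1} = -0.2478
Step 2: z-update.
Minimize 3*z^2 + 12*z + (1.0/2)*(-0.2478 - z + 0.0435)^2
FOC: (2*3 + 1.0)*z = -12 + 1.0*(-0.2478 + 0.0435)
z^{k+1} = -1.7435
Step 3: u-update.
u^{k+1} = 0.0435 - 0.2478 + 1.7435 = 1.5392
Step 4: Primal residual = |-0.2478 + 1.7435| = 1.4957


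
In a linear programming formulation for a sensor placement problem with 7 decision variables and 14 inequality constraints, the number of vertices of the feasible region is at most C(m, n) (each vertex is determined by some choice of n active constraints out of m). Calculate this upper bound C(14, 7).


Each vertex corresponds to some choice of n active constraints out of m, so the number of vertices is at most C(m, n) = m! / (n!(m-n)!).
m = 14, n = 7
Numerator: 14 * 13 * 12 * 11 * 10 * 9 * 8
Denominator: 7! = 5040
C(14, 7) = 3432


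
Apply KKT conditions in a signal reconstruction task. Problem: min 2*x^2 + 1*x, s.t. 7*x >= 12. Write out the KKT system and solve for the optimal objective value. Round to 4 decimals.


Step 1: Try lambda = 0 (constraint inactive).
x_unc = -1/(2*2) = -0.25
Check: 7*-0.25 = -1.75 < 12 -- violated!
Step 2: Constraint must be active: 7*x = 12
x* = 12/7 = 1.7143 (rounded; the exact value 12/7 is used below)
lambda = (2*2*(12/7) + 1)/7 = 1.1224
Step 3: Compute optimal value.
f(x*) = 2*(12/7)^2 + 1*(12/7) = 7.5918


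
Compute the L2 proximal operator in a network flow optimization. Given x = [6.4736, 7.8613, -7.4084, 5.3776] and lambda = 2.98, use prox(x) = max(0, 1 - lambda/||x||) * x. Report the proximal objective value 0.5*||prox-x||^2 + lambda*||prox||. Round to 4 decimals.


Step 1: Compute ||x||.
||x|| = 13.6934
Step 2: Compute scaling factor.
scale = max(0, 1 - 2.98/13.6934) = 0.7824
Step 3: prox(x) = [5.0648, 6.1505, -5.7962, 4.2073]
||prox(x)|| = 10.7134
Step 4: Proximal objective.
0.5*||prox-x||^2 = 4.4402
lambda*||prox|| = 31.9259
Total = 36.3663


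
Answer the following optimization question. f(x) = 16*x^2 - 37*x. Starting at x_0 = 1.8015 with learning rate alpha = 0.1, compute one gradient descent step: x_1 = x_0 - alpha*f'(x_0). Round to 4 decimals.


We compute the gradient at x_0 and apply the update.
f'(x) = 32*x - 37
f'(1.8015) = 32*1.8015 - 37 = 20.648
x_1 = 1.8015 - 0.1*20.648 = -0.2633


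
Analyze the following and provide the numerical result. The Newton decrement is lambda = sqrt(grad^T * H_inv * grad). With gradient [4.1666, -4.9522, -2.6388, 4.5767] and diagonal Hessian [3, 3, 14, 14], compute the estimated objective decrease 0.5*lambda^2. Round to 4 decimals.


Step 1: H is diagonal, so H^(-1) * g = [1.3889, -1.6507, -0.1885, 0.3269].
Step 2: g^T H^(-1) g = sum_i g_i^2 / H_ii
  = (4.1666)^2/3 + (-4.9522)^2/3 + (-2.6388)^2/14 + (4.5767)^2/14
  = 5.7869 + 8.1748 + 0.4974 + 1.4962 = 15.9551
Step 3: Objective decrease = 0.5 * g^T H^(-1) g = 7.9776


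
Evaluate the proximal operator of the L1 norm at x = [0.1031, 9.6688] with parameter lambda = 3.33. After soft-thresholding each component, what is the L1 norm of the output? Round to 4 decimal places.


Soft-thresholding with lambda = 3.33:
prox(0.1031) = sign(0.1031)*max(|0.1031| - 3.33, 0) = 0.0
prox(9.6688) = sign(9.6688)*max(|9.6688| - 3.33, 0) = 6.3388
prox(x) = [0.0, 6.3388]
||prox(x)||_1 = 0.0 + 6.3388 = 6.3388


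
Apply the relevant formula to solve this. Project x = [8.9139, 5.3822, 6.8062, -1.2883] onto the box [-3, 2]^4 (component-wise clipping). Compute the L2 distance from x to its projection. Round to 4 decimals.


Project each component onto [-3, 2].
clip(8.9139) = 2.0, clip(5.3822) = 2.0, clip(6.8062) = 2.0, clip(-1.2883) = -1.2883
Projection = [2.0, 2.0, 2.0, -1.2883]
Squared diffs: [47.802, 11.4393, 23.0996, 0.0]
Distance = sqrt(82.3409) = 9.0742


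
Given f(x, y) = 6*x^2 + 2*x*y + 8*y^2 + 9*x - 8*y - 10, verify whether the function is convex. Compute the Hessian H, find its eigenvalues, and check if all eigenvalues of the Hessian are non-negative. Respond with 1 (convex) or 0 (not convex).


The Hessian of f(x,y) = 6*x^2 + 2*x*y + 8*y^2 + 9*x - 8*y - 10 is:
H = [[12, 2], [2, 16]]
Trace = 12 + 16 = 28
Determinant = 12*16 - (2)^2 = 188
Discriminant = (28)^2 - 4*188 = 32.0
Eigenvalues: lambda_1 = 11.1716, lambda_2 = 16.8284
The function is convex.

1


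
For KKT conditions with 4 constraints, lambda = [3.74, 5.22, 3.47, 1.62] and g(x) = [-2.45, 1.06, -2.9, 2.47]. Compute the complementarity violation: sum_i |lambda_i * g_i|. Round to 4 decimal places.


KKT complementary slackness check:
lambda_1 * g_1 = 3.74 * -2.45 = -9.163
lambda_2 * g_2 = 5.22 * 1.06 = 5.5332
lambda_3 * g_3 = 3.47 * -2.9 = -10.063
lambda_4 * g_4 = 1.62 * 2.47 = 4.0014
Total violation = 9.163 + 5.5332 + 10.063 + 4.0014 = 28.7606


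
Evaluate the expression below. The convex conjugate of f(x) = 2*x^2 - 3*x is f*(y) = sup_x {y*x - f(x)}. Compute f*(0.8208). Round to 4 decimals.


f*(y) = sup_x {y*x - a*x^2 - b*x} = sup_x {(y-b)*x - a*x^2}
FOC: (y - b) - 2a*x = 0 => x* = (y - b)/(2a)
x* = (0.8208 + 3)/(2*2) = 0.9552
f*(0.8208) = (y-b)^2/(4a) = (0.8208 + 3)^2/(4*2)
= 14.5985/8 = 1.8248


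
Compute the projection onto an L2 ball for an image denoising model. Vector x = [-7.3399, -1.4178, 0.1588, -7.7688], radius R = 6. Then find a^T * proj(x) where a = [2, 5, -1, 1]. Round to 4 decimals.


Step 1: Compute ||x|| (intermediates to 6 decimals).
||x|| = sqrt((-7.3399)^2 + (-1.4178)^2 + 0.1588^2 + (-7.7688)^2) = 10.782567
Step 2: Project.
Since ||x|| > R, scale = R/||x|| = 6/10.782567 = 0.556454, proj(x) = scale * x
proj(x) = [-4.084317, -0.78894, 0.088365, -4.32298]
Step 3: Dot product.
a^T * proj(x) = 2*(-4.084317) + 5*(-0.78894) - 1*0.088365 + 1*(-4.32298) = -16.5247


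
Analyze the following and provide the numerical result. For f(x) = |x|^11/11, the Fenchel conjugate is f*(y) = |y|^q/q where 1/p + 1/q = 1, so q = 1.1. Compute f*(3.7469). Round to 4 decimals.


The conjugate exponent q satisfies 1/p + 1/q = 1.
p = 11, so q = 11/(11 - 1) = 1.1
|y|^q = 3.7469^1.1 = 4.276
f*(3.7469) = 4.276 / 1.1 = 3.8873


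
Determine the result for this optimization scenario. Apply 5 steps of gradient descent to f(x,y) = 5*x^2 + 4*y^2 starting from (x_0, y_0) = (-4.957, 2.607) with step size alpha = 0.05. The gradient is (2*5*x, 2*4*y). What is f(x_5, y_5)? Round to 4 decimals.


Gradient descent on f(x,y) = 5*x^2 + 4*y^2.
Starting point: (-4.957, 2.607), alpha = 0.05
Step 1: grad_x = 2*5*-4.957 = -49.57, grad_y = 2*4*2.607 = 20.856
  x_1 = -4.957 - 0.05*-49.57 = -2.4785
  y_1 = 2.607 - 0.05*20.856 = 1.5642
Step 2: grad_x = 2*5*-2.4785 = -24.785, grad_y = 2*4*1.5642 = 12.5136
  x_2 = -2.4785 - 0.05*-24.785 = -1.2393
  y_2 = 1.5642 - 0.05*12.5136 = 0.9385
Step 3: grad_x = 2*5*-1.2393 = -12.3925, grad_y = 2*4*0.9385 = 7.5082
  x_3 = -1.2393 - 0.05*-12.3925 = -0.6196
  y_3 = 0.9385 - 0.05*7.5082 = 0.5631
Step 4: grad_x = 2*5*-0.6196 = -6.1963, grad_y = 2*4*0.5631 = 4.5049
  x_4 = -0.6196 - 0.05*-6.1963 = -0.3098
  y_4 = 0.5631 - 0.05*4.5049 = 0.3379
Step 5: grad_x = 2*5*-0.3098 = -3.0981, grad_y = 2*4*0.3379 = 2.7029
  x_5 = -0.3098 - 0.05*-3.0981 = -0.1549
  y_5 = 0.3379 - 0.05*2.7029 = 0.2027
f(-0.1549, 0.2027) = 5*(-0.1549)^2 + 4*0.2027^2 = 0.2844


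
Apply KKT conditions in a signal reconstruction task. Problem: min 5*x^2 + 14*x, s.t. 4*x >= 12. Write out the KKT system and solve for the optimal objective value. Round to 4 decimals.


Step 1: Try lambda = 0 (constraint inactive).
x_unc = -14/(2*5) = -1.4
Check: 4*-1.4 = -5.6 < 12 -- violated!
Step 2: Constraint must be active: 4*x = 12
x* = 12/4 = 3.0
lambda = (2*5*3.0 + 14)/4 = 11.0
Step 3: Compute optimal value.
f(x*) = 5*3.0^2 + 14*3.0 = 87.0


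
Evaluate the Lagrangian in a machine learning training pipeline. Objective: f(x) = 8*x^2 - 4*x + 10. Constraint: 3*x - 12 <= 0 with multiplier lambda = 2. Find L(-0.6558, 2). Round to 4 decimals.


Step 1: Evaluate f(x).
f(-0.6558) = 8*(-0.6558)^2 - 4*(-0.6558) + 10 = 16.0638
Step 2: Evaluate g(x).
g(-0.6558) = 3*-0.6558 - 12 = -13.9674
Step 3: Compute Lagrangian.
L = 16.0638 + 2*-13.9674 = -11.871


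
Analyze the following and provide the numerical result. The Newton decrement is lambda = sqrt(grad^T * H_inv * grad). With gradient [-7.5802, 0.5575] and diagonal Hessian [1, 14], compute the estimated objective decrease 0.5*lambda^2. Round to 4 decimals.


Step 1: H is diagonal, so H^(-1) * g = [-7.5802, 0.0398].
Step 2: g^T H^(-1) g = sum_i g_i^2 / H_ii
  = (-7.5802)^2/1 + (0.5575)^2/14
  = 57.4594 + 0.0222 = 57.4816
Step 3: Objective decrease = 0.5 * g^T H^(-1) g = 28.7408


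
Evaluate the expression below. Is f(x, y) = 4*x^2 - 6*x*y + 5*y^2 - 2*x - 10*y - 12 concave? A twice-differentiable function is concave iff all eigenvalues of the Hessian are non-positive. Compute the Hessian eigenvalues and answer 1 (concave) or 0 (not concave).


The Hessian of f(x,y) = 4*x^2 - 6*x*y + 5*y^2 - 2*x - 10*y - 12 is:
H = [[8, -6], [-6, 10]]
Trace = 8 + 10 = 18
Determinant = 8*10 - (-6)^2 = 44
Discriminant = (18)^2 - 4*44 = 148.0
Eigenvalues: lambda_1 = 2.9172, lambda_2 = 15.0828
The function is not concave.

0


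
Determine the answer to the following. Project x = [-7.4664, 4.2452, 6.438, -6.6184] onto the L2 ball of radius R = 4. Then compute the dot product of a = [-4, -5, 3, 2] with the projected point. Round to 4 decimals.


Step 1: Compute ||x|| (intermediates to 6 decimals).
||x|| = sqrt((-7.4664)^2 + 4.2452^2 + 6.438^2 + (-6.6184)^2) = 12.61031
Step 2: Project.
Since ||x|| > R, scale = R/||x|| = 4/12.61031 = 0.317201, proj(x) = scale * x
proj(x) = [-2.36835, 1.346582, 2.04214, -2.099363]
Step 3: Dot product.
a^T * proj(x) = -4*(-2.36835) - 5*1.346582 + 3*2.04214 + 2*(-2.099363) = 4.6682


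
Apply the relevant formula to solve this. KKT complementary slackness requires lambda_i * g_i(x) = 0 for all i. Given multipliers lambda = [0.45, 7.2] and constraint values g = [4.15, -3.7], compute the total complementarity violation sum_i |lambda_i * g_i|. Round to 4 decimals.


KKT complementary slackness check:
lambda_1 * g_1 = 0.45 * 4.15 = 1.8675
lambda_2 * g_2 = 7.2 * -3.7 = -26.64
Total violation = 1.8675 + 26.64 = 28.5075


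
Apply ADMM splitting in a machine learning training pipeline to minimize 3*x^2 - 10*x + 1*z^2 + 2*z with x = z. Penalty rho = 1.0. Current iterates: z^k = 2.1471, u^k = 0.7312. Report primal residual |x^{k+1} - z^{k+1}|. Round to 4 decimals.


ADMM iteration with rho = 1.0, z^k = 2.1471, u^k = 0.7312
Step 1: x-update.
Minimize 3*x^2 - 10*x + (1.0/2)*(x - 2.1471 + 0.7312)^2
FOC: (2*3 + 1.0)*x = 10 + 1.0*(2.1471 - 0.7312)
x^{k+1} = 1.6308
Step 2: z-update.
Minimize 1*z^2 + 2*z + (1.0/2)*(1.6308 - z + 0.7312)^2
FOC: (2*1 + 1.0)*z = -2 + 1.0*(1.6308 + 0.7312)
z^{k+1} = 0.1207
Step 3: u-update.
u^{k+1} = 0.7312 + 1.6308 - 0.1207 = 2.2414
Step 4: Primal residual = |1.6308 - 0.1207| = 1.5102


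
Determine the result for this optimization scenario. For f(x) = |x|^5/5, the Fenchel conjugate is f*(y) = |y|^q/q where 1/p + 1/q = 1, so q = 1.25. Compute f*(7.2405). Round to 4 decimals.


The conjugate exponent q satisfies 1/p + 1/q = 1.
p = 5, so q = 5/(5 - 1) = 1.25
|y|^q = 7.2405^1.25 = 11.8771
f*(7.2405) = 11.8771 / 1.25 = 9.5017


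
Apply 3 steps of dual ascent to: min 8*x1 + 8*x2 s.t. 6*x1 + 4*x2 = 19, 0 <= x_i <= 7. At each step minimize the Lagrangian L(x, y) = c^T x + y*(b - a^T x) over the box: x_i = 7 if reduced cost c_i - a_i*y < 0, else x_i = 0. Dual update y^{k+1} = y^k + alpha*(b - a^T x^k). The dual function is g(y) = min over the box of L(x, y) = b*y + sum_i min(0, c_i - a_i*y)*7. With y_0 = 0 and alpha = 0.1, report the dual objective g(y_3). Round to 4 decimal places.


Dual ascent for LP: min 8*x1 + 8*x2, 6*x1 + 4*x2 = 19, 0 <= x_i <= 7
Step 1: y^k = 0.0, reduced costs: (8.0, 8.0)
  x^k = (0.0, 0.0), subgradient = b - a^T x = 19.0
  y^{k+1} = 0.0 + 0.1*19.0 = 1.9
Step 2: y^k = 1.9, reduced costs: (-3.4, 0.4)
  x^k = (7.0, 0.0), subgradient = b - a^T x = -23.0
  y^{k+1} = 1.9 + 0.1*-23.0 = -0.4
Step 3: y^k = -0.4, reduced costs: (10.4, 9.6)
  x^k = (0.0, 0.0), subgradient = b - a^T x = 19.0
  y^{k+1} = -0.4 + 0.1*19.0 = 1.5
Dual objective at y_3 = 1.5: reduced costs (-1.0, 2.0), box minimizer x = (7.0, 0.0)
g(y_3) = b*y + (c1 - a1*y)*x1 + (c2 - a2*y)*x2 = 19*1.5 + (-1.0)*7.0 + 2.0*0.0 = 28.5 - 7.0 + 0.0 = 21.5


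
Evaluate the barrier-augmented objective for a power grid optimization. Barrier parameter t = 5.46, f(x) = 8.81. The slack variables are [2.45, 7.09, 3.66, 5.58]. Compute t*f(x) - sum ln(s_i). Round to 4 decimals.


Step 1: Compute log-barrier.
ln values: [0.8961, 1.9587, 1.2975, 1.7192]
phi = -(0.8961 + 1.9587 + 1.2975 + 1.7192) = -5.8714
Step 2: Compute augmented objective.
t*f(x) = 5.46*8.81 = 48.1026
Total = 48.1026 - 5.8714 = 42.2312


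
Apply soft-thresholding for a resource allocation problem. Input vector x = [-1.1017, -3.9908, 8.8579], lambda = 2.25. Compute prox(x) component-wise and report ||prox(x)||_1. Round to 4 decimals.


Soft-thresholding with lambda = 2.25:
prox(-1.1017) = sign(-1.1017)*max(|-1.1017| - 2.25, 0) = 0.0
prox(-3.9908) = sign(-3.9908)*max(|-3.9908| - 2.25, 0) = -1.7408
prox(8.8579) = sign(8.8579)*max(|8.8579| - 2.25, 0) = 6.6079
prox(x) = [0.0, -1.7408, 6.6079]
||prox(x)||_1 = 0.0 + 1.7408 + 6.6079 = 8.3487


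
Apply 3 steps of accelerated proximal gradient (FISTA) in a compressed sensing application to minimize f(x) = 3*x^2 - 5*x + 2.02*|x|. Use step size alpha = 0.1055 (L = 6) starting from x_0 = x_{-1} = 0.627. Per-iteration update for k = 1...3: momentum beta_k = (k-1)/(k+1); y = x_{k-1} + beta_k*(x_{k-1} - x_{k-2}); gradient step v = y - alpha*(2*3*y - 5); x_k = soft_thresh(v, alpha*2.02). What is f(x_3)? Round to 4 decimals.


FISTA on f(x) = 3*x^2 - 5*x + 2.02*|x|
L = 6, alpha = 0.1055
Iteration 1: beta = 0.0, y = 0.627 + 0.0*(0.627 - 0.627) = 0.627
  grad(y) = -1.238, v = y - alpha*grad = 0.7576
  prox(v) = soft_thresh(0.7576, 0.2131) = 0.5445
Iteration 2: beta = 0.3333, y = 0.5445 + 0.3333*(0.5445 - 0.627) = 0.517
  grad(y) = -1.898, v = y - alpha*grad = 0.7172
  prox(v) = soft_thresh(0.7172, 0.2131) = 0.5041
Iteration 3: beta = 0.5, y = 0.5041 + 0.5*(0.5041 - 0.5445) = 0.4839
  grad(y) = -2.0963, v = y - alpha*grad = 0.7051
  prox(v) = soft_thresh(0.7051, 0.2131) = 0.492
f(x_3) = 3*0.492^2 - 5*0.492 + 2.02*|0.492| = -0.74
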